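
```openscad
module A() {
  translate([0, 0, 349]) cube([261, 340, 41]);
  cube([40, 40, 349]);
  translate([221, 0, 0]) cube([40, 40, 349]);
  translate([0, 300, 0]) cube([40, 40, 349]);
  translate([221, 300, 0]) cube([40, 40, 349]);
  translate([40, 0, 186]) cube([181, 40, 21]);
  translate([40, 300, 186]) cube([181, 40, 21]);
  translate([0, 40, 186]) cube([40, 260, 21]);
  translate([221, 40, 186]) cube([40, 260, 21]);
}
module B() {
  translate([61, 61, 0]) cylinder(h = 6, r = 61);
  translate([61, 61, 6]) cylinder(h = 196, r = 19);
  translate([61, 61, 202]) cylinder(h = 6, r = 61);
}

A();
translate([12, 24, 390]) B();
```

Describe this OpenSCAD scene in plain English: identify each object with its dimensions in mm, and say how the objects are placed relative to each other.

A is a four-legged stool. The seat is a 261×340×41 mm slab whose top surface is at z = 390 mm; four square legs, each 40×40 mm in cross-section, run from the floor (z = 0) to the underside of the seat, each flush with a corner of the seat. Four stretchers, 40 mm wide and 21 mm tall, connect adjacent legs with their undersides at z = 186 mm, each running between the inner faces of the legs it joins and aligned with the legs' outer faces on the other axis.

B is a spool: two coaxial disc flanges of radius 61 mm and thickness 6 mm, joined by a core cylinder of radius 19 mm and height 196 mm. The lower flange rests on z = 0 and the three cylinders share a vertical axis.

The spool is on top of the stool.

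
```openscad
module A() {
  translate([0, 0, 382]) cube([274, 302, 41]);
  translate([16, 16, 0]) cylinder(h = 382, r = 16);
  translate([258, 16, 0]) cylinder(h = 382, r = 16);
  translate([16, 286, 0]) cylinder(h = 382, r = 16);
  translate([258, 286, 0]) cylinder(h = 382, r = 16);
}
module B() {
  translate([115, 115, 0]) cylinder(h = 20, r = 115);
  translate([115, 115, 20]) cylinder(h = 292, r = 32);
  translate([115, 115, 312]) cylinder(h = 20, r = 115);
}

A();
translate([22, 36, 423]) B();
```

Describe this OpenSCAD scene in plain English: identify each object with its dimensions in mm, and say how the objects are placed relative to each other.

A is a four-legged stool. The seat is a 274×302×41 mm slab whose top surface is at z = 423 mm; four round legs, each 32 mm in diameter, run from the floor (z = 0) to the underside of the seat, each leg's axis is inset half a diameter from the nearest pair of seat edges (so the leg's bounding box is flush with the corner).

B is a spool: two coaxial disc flanges of radius 115 mm and thickness 20 mm, joined by a core cylinder of radius 32 mm and height 292 mm. The lower flange rests on z = 0 and the three cylinders share a vertical axis.

The spool is on top of the stool, centred.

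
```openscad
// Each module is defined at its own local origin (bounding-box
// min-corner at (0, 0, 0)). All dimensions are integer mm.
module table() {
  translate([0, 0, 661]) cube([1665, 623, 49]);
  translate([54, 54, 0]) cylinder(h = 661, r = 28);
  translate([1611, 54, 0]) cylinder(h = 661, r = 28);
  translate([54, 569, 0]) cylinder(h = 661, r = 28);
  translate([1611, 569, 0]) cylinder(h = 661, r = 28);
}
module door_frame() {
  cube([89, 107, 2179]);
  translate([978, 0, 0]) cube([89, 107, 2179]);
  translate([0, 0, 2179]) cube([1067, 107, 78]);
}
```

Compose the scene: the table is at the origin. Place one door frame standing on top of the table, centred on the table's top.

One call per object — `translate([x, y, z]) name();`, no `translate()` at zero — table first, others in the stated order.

table();
translate([299, 258, 710]) door_frame();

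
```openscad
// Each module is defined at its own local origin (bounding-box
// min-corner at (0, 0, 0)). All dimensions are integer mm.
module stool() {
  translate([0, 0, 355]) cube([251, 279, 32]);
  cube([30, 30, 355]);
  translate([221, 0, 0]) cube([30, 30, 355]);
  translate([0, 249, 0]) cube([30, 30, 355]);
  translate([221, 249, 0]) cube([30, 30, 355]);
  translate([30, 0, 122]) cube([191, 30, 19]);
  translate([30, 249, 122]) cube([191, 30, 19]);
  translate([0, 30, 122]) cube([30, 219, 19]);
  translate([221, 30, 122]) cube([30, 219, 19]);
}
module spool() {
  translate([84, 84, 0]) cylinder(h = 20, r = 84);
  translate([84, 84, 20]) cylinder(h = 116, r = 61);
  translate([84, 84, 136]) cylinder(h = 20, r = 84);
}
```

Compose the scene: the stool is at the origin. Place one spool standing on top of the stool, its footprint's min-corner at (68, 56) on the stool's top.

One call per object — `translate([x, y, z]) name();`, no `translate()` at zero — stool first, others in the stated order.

stool();
translate([68, 56, 387]) spool();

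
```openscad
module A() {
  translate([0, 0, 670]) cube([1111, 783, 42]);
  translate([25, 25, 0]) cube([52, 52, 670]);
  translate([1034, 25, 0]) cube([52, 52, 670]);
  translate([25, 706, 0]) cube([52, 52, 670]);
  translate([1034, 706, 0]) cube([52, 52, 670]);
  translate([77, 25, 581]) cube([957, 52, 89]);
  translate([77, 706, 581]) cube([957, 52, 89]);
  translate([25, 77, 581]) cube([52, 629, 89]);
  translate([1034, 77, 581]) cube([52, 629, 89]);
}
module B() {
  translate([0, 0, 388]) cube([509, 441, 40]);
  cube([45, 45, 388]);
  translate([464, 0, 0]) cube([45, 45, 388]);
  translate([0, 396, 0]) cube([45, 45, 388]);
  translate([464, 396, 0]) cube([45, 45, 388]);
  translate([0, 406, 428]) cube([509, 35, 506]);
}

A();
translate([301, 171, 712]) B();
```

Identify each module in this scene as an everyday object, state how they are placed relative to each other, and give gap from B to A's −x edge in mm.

A is a table. B is a chair. The chair is on top of the table, centred. The gap from the chair to the table's −x edge is 301 mm.

The chair's min-x is at 301; the table's min-x is 0; gap = 301 mm.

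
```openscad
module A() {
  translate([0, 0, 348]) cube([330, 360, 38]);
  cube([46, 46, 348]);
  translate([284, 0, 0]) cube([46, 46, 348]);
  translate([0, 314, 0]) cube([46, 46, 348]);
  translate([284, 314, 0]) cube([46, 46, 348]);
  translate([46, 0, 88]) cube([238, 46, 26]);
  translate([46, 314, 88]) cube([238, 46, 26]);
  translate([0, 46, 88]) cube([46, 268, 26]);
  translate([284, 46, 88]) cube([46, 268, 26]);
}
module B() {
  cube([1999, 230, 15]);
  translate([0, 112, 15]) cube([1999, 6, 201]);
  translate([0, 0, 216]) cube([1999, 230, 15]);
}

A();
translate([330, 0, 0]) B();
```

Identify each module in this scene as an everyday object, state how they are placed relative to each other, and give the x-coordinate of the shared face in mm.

The stool's +x face and the I-beam's −x face are both at x = 330 mm.

A is a stool. B is an I-beam. The I-beam is against the stool's +x side, with their −y faces flush. The x-coordinate of the shared face is 330 mm.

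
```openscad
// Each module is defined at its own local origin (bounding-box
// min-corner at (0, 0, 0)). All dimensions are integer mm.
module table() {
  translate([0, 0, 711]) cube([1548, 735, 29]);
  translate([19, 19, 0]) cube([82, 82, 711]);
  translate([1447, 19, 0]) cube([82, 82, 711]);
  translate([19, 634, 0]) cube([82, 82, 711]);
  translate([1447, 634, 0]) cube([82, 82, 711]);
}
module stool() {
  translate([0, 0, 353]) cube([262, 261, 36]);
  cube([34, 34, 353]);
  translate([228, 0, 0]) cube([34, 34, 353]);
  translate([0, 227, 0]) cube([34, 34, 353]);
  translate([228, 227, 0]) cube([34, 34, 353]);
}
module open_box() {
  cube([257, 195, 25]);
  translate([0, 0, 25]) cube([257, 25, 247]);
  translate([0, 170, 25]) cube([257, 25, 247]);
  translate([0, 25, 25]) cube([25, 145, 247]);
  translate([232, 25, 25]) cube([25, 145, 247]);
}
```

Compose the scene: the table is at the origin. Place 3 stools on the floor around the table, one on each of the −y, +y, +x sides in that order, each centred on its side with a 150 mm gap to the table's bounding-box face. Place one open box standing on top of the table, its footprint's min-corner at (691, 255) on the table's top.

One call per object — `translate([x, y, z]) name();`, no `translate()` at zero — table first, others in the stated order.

table();
translate([643, -411, 0]) stool();
translate([643, 885, 0]) stool();
translate([1698, 237, 0]) stool();
translate([691, 255, 740]) open_box();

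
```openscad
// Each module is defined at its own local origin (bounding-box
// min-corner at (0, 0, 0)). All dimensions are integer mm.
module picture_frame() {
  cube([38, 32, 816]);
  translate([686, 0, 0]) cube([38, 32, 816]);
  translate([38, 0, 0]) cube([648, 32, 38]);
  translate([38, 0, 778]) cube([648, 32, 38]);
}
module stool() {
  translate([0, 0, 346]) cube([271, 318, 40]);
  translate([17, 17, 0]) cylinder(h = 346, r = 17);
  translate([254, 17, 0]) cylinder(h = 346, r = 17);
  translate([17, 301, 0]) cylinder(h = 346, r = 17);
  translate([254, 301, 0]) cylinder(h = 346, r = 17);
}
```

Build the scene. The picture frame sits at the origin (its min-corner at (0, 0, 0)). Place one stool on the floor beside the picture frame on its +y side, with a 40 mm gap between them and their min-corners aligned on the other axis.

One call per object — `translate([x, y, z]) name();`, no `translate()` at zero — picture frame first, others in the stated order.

picture_frame();
translate([0, 72, 0]) stool();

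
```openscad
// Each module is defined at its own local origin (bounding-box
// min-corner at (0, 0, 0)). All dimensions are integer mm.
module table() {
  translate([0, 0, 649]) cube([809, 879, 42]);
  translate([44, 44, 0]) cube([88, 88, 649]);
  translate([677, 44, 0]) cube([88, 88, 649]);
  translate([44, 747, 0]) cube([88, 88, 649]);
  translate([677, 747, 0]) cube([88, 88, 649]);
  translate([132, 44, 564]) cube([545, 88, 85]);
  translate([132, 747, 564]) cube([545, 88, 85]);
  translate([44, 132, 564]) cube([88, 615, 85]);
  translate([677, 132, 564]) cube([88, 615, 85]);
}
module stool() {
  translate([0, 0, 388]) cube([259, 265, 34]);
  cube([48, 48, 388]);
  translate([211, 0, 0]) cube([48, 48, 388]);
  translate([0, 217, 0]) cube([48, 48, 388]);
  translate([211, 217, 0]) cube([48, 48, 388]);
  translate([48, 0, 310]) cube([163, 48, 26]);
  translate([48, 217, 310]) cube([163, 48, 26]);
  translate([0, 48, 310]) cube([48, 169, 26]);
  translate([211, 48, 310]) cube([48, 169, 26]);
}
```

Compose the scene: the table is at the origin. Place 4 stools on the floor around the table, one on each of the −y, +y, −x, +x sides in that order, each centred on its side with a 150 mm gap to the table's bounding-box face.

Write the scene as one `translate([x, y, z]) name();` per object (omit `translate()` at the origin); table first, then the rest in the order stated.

table();
translate([275, -415, 0]) stool();
translate([275, 1029, 0]) stool();
translate([-409, 307, 0]) stool();
translate([959, 307, 0]) stool();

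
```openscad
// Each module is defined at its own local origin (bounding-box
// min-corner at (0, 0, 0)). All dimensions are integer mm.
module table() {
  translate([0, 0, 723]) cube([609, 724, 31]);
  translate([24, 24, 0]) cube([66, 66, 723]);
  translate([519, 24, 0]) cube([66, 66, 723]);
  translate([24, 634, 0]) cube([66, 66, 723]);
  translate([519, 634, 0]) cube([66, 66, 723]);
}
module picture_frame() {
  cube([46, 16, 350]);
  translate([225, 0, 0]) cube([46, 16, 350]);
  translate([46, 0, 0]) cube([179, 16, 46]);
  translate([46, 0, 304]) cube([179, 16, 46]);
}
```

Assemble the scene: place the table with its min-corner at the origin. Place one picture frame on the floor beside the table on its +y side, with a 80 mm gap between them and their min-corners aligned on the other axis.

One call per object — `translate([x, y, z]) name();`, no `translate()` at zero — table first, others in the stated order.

table();
translate([0, 804, 0]) picture_frame();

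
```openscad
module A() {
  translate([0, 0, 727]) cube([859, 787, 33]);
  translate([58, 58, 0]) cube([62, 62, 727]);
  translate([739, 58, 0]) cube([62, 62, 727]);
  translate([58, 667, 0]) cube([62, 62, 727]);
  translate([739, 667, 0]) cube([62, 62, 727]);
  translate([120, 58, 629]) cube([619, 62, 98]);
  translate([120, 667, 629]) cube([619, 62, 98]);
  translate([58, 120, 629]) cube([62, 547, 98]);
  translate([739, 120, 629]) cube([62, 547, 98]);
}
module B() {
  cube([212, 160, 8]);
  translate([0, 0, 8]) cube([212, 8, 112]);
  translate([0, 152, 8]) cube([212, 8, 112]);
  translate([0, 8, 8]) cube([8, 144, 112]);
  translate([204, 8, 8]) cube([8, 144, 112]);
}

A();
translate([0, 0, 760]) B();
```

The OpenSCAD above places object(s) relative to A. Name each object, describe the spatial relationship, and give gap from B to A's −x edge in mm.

The open box's min-x is at 0; the table's min-x is 0; gap = 0 mm.

A is a table. B is an open box. The open box is on top of the table. The gap from the open box to the table's −x edge is 0 mm.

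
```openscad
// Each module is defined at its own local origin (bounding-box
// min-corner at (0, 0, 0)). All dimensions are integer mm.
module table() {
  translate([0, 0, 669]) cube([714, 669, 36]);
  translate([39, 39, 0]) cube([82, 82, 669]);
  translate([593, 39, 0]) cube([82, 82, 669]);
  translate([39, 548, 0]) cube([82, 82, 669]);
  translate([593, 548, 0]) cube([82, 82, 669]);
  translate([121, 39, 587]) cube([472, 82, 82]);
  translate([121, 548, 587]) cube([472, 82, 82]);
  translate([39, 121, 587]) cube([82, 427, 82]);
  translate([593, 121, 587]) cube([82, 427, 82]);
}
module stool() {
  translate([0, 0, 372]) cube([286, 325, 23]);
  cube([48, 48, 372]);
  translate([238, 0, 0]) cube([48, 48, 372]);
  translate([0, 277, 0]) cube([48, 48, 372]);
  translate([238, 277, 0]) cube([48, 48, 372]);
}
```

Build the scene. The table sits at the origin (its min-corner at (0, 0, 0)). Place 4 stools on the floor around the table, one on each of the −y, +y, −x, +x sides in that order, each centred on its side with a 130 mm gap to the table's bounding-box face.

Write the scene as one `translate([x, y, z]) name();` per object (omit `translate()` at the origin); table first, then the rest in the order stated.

table();
translate([214, -455, 0]) stool();
translate([214, 799, 0]) stool();
translate([-416, 172, 0]) stool();
translate([844, 172, 0]) stool();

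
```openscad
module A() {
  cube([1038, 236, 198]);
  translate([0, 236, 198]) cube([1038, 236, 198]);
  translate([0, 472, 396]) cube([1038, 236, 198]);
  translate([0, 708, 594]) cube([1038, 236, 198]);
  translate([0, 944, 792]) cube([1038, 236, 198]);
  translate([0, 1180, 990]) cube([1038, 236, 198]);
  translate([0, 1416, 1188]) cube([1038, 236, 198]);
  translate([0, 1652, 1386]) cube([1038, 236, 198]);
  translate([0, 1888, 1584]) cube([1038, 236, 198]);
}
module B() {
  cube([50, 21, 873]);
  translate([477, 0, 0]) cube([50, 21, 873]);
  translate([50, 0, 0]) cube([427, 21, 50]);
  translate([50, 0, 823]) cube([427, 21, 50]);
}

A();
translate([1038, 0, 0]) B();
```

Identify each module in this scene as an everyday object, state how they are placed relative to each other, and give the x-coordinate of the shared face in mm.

A is a staircase. B is a picture frame. The picture frame is against the staircase's +x side, with their −y faces flush. The x-coordinate of the shared face is 1038 mm.

The staircase's +x face and the picture frame's −x face are both at x = 1038 mm.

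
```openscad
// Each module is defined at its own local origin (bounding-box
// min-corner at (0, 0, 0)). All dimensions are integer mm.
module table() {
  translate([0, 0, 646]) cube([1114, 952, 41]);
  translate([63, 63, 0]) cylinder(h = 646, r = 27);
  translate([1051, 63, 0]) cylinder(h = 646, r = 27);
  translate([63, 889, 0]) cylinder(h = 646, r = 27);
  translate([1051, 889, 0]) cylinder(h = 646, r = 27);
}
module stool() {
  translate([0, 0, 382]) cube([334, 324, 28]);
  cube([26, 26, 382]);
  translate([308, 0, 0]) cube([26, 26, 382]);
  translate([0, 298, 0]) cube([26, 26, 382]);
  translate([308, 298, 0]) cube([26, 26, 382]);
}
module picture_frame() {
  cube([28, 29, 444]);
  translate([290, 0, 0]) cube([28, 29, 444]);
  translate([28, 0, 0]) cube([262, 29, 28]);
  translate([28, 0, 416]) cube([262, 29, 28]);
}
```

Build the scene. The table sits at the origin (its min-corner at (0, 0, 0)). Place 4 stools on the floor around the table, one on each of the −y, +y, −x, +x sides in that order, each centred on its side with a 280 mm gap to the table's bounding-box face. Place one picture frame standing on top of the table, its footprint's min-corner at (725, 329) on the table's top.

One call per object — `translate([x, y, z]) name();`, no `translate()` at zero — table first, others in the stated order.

table();
translate([390, -604, 0]) stool();
translate([390, 1232, 0]) stool();
translate([-614, 314, 0]) stool();
translate([1394, 314, 0]) stool();
translate([725, 329, 687]) picture_frame();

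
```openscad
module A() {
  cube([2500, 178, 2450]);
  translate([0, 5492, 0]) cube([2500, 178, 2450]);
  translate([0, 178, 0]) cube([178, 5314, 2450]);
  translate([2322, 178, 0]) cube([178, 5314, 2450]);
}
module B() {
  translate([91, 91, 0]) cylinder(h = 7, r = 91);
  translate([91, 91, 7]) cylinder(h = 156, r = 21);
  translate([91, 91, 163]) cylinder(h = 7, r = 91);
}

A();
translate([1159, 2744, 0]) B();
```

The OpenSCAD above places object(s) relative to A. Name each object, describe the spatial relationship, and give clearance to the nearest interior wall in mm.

Clearances: x = 981, y = 2566; minimum 981 mm.

A is a house frame. B is a spool. The spool sits inside the house frame, centred. The clearance to the nearest interior wall is 981 mm.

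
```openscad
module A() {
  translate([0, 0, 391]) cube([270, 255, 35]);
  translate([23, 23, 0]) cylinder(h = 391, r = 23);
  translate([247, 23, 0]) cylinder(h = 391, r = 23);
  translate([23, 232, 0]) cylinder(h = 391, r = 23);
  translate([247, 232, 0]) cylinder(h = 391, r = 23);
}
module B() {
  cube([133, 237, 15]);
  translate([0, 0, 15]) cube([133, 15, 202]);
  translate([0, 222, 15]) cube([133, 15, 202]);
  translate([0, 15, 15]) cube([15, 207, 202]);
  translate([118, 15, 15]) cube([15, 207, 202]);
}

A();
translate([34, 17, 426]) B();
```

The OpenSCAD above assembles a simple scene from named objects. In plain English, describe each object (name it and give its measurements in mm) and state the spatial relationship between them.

A is a four-legged stool. The seat is 270×255 mm, 35 mm thick, top at z = 426 mm. It stands on four round legs, each 46 mm in diameter, from z = 0 to the seat underside, each leg's axis is inset half a diameter from the nearest pair of seat edges (so the leg's bounding box is flush with the corner).

B is an open-topped rectangular box: outside dimensions 133×237×217 mm, with a uniform wall and base thickness of 15 mm. The base is a full 133×237 slab on the floor; four walls sit on top of the base. The front and back walls (the −y and +y sides) span the full width; the two side walls fit between them.

The open box is on top of the stool.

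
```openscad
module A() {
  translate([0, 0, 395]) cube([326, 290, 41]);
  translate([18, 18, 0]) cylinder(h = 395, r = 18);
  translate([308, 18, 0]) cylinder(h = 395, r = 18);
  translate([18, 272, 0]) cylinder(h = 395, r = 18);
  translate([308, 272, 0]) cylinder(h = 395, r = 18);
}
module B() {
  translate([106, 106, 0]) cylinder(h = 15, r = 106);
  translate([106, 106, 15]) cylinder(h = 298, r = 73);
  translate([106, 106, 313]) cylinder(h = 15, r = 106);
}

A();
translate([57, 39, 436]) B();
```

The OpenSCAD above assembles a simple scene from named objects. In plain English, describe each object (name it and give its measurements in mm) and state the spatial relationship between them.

A is a four-legged stool. The seat is a 326×290×41 mm slab whose top surface is at z = 436 mm; four round legs, each 36 mm in diameter, run from the floor (z = 0) to the underside of the seat, each leg's axis is inset half a diameter from the nearest pair of seat edges (so the leg's bounding box is flush with the corner).

B is a spool: two coaxial disc flanges of radius 106 mm and thickness 15 mm, joined by a core cylinder of radius 73 mm and height 298 mm. The lower flange rests on z = 0 and the three cylinders share a vertical axis.

The spool is on top of the stool, centred.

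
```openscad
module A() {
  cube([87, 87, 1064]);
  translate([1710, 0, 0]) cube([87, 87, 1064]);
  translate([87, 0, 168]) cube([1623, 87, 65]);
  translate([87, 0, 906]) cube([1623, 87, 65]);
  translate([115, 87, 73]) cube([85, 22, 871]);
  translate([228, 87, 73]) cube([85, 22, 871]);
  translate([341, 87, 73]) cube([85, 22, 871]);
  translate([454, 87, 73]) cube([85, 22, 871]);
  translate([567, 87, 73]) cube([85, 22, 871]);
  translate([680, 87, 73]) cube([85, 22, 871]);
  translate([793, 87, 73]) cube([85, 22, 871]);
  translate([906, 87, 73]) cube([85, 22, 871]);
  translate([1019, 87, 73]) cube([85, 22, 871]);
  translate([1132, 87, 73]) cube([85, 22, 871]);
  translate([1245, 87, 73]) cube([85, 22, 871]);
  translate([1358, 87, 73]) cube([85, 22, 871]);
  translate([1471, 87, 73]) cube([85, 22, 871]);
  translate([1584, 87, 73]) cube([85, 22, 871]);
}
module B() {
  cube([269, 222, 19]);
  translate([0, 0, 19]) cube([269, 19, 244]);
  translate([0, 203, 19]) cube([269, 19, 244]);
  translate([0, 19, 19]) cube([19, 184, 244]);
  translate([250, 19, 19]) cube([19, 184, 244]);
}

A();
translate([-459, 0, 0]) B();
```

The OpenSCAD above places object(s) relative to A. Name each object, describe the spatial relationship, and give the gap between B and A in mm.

The open box's nearest face is 190 mm from the fence section's −x face.

A is a fence section. B is an open box. The open box is on the floor beside the fence section on its −x side. The gap between the open box and the fence section is 190 mm.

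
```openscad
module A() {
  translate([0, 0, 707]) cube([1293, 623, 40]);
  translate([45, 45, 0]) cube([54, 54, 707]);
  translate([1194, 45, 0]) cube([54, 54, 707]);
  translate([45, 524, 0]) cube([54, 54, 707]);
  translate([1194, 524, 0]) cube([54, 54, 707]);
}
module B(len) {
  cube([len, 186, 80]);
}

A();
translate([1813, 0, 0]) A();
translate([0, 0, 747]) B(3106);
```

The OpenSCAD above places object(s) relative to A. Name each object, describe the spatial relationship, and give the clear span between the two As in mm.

Second table starts at x = 1813; first ends at x = 1293; clear span = 1813 − 1293 = 520 mm.

A is a table. B is a beam. A beam spans the tops of two tables. The clear span between the two tables is 520 mm.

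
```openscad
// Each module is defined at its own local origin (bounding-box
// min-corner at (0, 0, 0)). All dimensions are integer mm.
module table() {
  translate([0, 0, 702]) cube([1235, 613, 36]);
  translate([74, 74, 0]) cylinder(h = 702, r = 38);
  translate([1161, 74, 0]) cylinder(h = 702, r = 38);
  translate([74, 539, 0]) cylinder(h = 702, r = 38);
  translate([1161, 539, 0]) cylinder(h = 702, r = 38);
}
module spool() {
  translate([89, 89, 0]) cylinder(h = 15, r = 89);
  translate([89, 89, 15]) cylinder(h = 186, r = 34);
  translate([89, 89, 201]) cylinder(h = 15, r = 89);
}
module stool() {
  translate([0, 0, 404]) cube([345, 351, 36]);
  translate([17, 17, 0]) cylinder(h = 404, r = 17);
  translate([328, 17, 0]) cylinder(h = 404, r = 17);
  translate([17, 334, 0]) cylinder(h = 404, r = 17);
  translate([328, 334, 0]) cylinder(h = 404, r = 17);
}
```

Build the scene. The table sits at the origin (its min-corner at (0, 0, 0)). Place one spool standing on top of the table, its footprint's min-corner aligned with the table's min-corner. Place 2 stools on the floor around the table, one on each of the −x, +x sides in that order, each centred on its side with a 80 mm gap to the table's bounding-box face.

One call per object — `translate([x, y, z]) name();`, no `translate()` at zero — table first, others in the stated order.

table();
translate([0, 0, 738]) spool();
translate([-425, 131, 0]) stool();
translate([1315, 131, 0]) stool();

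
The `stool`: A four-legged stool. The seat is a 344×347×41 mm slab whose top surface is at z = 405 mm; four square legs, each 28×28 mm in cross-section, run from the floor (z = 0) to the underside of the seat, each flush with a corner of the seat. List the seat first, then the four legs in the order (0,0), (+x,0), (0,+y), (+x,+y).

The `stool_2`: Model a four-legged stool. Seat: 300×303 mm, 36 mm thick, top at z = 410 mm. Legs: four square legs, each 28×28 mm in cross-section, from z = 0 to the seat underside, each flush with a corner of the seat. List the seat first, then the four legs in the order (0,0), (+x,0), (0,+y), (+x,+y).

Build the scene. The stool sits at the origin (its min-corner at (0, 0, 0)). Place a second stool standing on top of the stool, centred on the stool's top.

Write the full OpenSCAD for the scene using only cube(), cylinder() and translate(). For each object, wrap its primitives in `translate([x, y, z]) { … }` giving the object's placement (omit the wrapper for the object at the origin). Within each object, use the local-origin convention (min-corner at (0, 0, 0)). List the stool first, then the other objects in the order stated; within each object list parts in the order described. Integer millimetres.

translate([0, 0, 364]) cube([344, 347, 41]);
cube([28, 28, 364]);
translate([316, 0, 0]) cube([28, 28, 364]);
translate([0, 319, 0]) cube([28, 28, 364]);
translate([316, 319, 0]) cube([28, 28, 364]);
translate([22, 22, 405]) {
  translate([0, 0, 374]) cube([300, 303, 36]);
  cube([28, 28, 374]);
  translate([272, 0, 0]) cube([28, 28, 374]);
  translate([0, 275, 0]) cube([28, 28, 374]);
  translate([272, 275, 0]) cube([28, 28, 374]);
}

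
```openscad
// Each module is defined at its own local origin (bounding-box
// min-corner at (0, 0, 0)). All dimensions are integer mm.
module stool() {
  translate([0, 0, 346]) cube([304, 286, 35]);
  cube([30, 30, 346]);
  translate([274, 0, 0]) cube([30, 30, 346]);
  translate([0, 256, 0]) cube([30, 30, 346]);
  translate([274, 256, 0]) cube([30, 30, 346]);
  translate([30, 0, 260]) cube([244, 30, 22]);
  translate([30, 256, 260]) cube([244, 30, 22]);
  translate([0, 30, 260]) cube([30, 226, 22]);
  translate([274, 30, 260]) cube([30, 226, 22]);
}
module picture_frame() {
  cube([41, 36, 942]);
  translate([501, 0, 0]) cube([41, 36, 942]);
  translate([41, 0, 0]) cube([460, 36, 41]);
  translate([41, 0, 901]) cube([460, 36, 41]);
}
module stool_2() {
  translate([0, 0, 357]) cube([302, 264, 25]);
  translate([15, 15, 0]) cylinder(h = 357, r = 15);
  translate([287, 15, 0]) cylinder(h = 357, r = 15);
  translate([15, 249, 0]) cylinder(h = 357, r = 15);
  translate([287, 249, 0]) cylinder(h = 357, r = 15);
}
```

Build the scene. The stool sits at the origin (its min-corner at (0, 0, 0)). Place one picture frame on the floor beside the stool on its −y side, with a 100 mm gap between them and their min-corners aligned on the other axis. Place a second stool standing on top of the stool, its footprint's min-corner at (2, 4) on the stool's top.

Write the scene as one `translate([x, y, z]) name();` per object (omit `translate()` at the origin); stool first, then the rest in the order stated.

stool();
translate([0, -136, 0]) picture_frame();
translate([2, 4, 381]) stool_2();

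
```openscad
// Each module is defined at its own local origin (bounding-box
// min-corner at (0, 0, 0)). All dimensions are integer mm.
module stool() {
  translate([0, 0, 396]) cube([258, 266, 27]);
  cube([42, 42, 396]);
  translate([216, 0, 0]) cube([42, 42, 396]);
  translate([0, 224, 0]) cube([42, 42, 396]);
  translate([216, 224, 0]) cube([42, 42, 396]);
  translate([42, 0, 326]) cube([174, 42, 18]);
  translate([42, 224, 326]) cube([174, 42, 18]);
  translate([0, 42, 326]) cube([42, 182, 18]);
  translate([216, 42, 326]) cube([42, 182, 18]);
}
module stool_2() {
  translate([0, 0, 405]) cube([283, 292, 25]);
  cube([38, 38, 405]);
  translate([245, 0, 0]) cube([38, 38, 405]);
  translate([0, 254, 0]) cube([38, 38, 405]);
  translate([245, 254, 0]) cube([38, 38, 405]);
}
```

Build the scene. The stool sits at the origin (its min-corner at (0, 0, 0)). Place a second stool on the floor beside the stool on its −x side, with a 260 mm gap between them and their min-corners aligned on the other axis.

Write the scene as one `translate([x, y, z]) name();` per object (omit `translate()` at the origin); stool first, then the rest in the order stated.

stool();
translate([-543, 0, 0]) stool_2();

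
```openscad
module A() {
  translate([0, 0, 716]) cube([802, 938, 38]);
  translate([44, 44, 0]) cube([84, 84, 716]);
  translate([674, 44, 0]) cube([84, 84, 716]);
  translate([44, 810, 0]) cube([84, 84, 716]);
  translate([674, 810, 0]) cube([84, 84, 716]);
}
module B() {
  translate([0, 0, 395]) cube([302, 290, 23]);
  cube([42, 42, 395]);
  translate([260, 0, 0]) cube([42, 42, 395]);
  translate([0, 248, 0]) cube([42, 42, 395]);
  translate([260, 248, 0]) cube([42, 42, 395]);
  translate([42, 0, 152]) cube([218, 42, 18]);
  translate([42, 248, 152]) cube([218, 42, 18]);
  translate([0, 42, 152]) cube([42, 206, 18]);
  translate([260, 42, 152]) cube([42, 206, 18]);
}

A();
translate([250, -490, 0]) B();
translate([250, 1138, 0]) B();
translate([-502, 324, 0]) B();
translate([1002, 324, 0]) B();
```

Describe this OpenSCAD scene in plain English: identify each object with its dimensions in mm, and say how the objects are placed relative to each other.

A is a rectangular dining table. The top is 802×938×38 mm with its upper surface at z = 754 mm. It stands on four 84×84 mm square legs, each inset 44 mm from the nearest pair of top edges, running from the floor to the underside of the top.

B is a four-legged stool. The seat is a 302×290×23 mm slab whose top surface is at z = 418 mm; four square legs, each 42×42 mm in cross-section, run from the floor (z = 0) to the underside of the seat, each flush with a corner of the seat. Four stretchers, 42 mm wide and 18 mm tall, connect adjacent legs with their undersides at z = 152 mm, each running between the inner faces of the legs it joins and aligned with the legs' outer faces on the other axis.

Four stools sit around the table at the −y, +y, −x, +x sides.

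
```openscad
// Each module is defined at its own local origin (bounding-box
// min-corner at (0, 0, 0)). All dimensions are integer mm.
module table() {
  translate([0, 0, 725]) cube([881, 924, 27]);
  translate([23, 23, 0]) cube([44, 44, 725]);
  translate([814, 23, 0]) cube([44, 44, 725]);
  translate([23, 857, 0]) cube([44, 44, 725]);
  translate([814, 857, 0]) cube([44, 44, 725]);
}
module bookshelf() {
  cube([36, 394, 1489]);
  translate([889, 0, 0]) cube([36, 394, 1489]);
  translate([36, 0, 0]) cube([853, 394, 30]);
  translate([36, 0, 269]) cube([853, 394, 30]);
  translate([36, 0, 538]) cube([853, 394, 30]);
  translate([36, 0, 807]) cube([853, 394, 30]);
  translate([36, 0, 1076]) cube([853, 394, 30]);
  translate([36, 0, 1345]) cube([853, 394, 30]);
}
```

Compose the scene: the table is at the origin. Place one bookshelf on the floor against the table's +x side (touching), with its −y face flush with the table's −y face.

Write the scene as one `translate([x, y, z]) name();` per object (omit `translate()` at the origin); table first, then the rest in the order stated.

table();
translate([881, 0, 0]) bookshelf();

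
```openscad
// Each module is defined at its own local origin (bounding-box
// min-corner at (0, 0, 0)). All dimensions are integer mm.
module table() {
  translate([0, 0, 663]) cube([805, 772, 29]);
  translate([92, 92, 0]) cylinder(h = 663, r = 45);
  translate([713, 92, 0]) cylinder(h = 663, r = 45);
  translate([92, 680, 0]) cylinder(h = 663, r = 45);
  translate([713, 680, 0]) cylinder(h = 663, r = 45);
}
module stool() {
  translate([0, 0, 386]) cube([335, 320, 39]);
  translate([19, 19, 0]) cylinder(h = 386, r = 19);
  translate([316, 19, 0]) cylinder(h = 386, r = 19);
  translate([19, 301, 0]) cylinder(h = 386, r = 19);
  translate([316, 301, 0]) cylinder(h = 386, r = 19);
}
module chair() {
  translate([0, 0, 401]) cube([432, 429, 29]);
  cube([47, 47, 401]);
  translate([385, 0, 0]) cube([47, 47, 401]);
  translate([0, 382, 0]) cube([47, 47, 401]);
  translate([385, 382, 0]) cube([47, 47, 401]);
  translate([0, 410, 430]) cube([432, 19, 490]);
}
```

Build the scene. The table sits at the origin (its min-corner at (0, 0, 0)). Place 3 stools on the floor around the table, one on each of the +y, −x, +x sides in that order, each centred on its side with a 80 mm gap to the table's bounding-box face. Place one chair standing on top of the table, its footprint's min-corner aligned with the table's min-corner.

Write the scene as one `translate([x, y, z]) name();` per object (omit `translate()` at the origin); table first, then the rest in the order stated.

table();
translate([235, 852, 0]) stool();
translate([-415, 226, 0]) stool();
translate([885, 226, 0]) stool();
translate([0, 0, 692]) chair();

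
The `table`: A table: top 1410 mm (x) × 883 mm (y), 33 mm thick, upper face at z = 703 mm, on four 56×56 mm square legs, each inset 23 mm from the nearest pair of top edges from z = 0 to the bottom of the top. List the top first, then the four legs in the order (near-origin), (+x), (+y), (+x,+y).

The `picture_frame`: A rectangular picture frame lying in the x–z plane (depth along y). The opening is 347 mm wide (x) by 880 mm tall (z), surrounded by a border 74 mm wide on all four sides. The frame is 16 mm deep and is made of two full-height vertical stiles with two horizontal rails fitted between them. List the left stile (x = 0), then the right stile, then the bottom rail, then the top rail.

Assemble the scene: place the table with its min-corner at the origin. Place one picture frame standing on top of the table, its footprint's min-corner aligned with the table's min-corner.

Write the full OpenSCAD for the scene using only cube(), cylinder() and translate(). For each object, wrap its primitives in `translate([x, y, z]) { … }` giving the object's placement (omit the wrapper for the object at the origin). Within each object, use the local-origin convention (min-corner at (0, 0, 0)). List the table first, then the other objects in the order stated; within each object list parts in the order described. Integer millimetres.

translate([0, 0, 670]) cube([1410, 883, 33]);
translate([23, 23, 0]) cube([56, 56, 670]);
translate([1331, 23, 0]) cube([56, 56, 670]);
translate([23, 804, 0]) cube([56, 56, 670]);
translate([1331, 804, 0]) cube([56, 56, 670]);
translate([0, 0, 703]) {
  cube([74, 16, 1028]);
  translate([421, 0, 0]) cube([74, 16, 1028]);
  translate([74, 0, 0]) cube([347, 16, 74]);
  translate([74, 0, 954]) cube([347, 16, 74]);
}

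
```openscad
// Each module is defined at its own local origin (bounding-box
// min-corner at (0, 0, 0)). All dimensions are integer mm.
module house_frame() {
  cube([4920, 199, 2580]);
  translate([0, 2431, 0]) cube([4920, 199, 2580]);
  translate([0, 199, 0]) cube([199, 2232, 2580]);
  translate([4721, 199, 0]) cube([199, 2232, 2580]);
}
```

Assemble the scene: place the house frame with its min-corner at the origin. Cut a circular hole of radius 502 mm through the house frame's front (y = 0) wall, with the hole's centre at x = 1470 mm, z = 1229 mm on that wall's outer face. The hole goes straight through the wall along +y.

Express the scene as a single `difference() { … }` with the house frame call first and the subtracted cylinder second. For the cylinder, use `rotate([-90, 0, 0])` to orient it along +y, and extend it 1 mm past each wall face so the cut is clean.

difference() {
  house_frame();
  translate([1470, -1, 1229]) rotate([-90, 0, 0]) cylinder(h = 201, r = 502);
}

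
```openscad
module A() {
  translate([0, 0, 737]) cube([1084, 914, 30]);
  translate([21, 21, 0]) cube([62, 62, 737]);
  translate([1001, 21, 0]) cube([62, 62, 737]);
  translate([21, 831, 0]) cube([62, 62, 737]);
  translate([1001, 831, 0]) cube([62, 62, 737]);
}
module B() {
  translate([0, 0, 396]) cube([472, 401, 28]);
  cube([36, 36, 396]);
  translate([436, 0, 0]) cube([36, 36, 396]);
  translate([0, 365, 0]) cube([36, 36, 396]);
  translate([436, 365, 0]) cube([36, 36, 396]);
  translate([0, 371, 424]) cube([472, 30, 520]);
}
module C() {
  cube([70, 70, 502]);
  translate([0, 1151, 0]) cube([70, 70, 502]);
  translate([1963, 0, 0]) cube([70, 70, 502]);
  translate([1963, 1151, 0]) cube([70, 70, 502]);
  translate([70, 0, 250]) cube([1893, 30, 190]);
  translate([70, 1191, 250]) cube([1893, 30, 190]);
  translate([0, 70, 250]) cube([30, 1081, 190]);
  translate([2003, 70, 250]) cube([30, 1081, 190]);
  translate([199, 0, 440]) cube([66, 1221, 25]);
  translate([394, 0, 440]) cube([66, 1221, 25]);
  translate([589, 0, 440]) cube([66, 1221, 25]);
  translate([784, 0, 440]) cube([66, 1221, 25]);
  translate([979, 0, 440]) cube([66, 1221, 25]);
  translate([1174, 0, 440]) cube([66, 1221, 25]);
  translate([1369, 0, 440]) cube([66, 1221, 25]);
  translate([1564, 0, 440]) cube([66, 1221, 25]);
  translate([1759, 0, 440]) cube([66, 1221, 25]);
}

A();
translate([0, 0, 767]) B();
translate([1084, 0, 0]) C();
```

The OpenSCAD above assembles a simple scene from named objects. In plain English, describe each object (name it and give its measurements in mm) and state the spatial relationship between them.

A is a table with a 1084×914 mm rectangular top, 30 mm thick, top surface at z = 767 mm, supported by four 62×62 mm square legs, each inset 21 mm from the nearest pair of top edges, running from the floor.

B is a chair: 472×401 mm seat, 28 mm thick, top at z = 424 mm, on four 36 mm square corner legs flush with the seat edges. A 30 mm thick backrest slab spans the full seat width, extending 520 mm above the seat top, its back face flush with the seat's +y edge.

C is a bed frame 2033 mm long (x) by 1221 mm wide (y). Four 70×70 mm corner posts, 502 mm tall, at the corners of the footprint. Four rails of 30 mm thickness and 190 mm height run between adjacent posts with their undersides at z = 250 mm, their outer faces flush with the outside of the frame (the two x-running rails run between the posts' inner faces; the two y-running rails run between the posts' inner faces). 9 slats, each 66 mm wide (x) and 25 mm thick, lie across the top of the two x-running rails, running the full 1221 mm width of the frame in y; the slats are evenly spaced along x between the inner faces of the end posts with equal gaps (rounded down to the nearest mm) at the −x end and between each pair — any rounding remainder accumulates at the +x end.

The chair is on top of the table. The bed frame is against the table's +x side, with their −y faces flush.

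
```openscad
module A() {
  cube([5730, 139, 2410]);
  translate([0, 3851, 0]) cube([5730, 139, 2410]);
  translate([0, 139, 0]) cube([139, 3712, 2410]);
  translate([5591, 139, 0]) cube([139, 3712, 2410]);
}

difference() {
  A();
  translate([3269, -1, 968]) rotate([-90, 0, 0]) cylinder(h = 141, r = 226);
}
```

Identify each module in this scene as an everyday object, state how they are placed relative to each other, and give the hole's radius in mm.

The subtracted cylinder has r = 226 mm.

A is a house frame. The house frame has a circular hole through its front wall. The hole's radius is 226 mm.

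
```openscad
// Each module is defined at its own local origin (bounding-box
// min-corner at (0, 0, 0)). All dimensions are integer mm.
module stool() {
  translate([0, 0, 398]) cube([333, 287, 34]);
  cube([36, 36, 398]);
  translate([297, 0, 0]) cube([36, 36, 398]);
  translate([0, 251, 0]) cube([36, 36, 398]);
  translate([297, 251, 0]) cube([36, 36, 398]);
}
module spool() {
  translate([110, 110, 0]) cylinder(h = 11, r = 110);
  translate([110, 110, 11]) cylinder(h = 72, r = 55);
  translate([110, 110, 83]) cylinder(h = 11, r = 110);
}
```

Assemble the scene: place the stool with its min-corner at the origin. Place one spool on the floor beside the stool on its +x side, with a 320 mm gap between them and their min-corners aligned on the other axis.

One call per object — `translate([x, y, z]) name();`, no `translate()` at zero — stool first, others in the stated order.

stool();
translate([653, 0, 0]) spool();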